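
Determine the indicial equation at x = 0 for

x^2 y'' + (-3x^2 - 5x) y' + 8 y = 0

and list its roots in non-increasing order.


Divide by x^2 to reach normal form y'' + P_1(x) y' + P_2(x) y = 0 with P_1(x) = -3 - 5/x and P_2(x) = 8/x^2.
x = 0 is a singular point because the y'-coefficient -3 - 5/x has a pole at x = 0 and the y-coefficient 8/x^2 has a pole at x = 0.
It is a regular singular point because x P_1(x) = p(x) = -3x - 5 and x^2 P_2(x) = q(x) = 8 are polynomials, hence analytic at x = 0.
p(0) = -5,  q(0) = 8.
Indicial equation: r(r-1) + p(0) r + q(0) = 0, i.e. r^2 + (p(0) - 1) r + q(0) = 0, i.e. r^2 - 6 r + 8 = 0.
Discriminant: (-6)^2 - 4(8) = 4, so r = (6 ± 2)/2.
Solving: r_1 = 4, r_2 = 2.

indicial: r^2 - 6 r + 8 = 0; roots r_1 = 4, r_2 = 2


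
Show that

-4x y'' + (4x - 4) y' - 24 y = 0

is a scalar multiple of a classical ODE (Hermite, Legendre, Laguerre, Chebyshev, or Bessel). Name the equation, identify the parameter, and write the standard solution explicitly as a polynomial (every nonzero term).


All three coefficients share the factor -4; dividing through by -4 gives  x y'' + (1 - x) y' + 6 y = 0.
This matches the Laguerre equation x y'' + (1 - x) y' + n y = 0 with n = 6; the polynomial solution is L_6(x).
With y = sum_k a_k x^k, matching x^k gives (k+1)k a_{k+1} + (k+1) a_{k+1} - k a_k + n a_k = 0, i.e. (k+1)^2 a_{k+1} = (k - n) a_k = (k - 6) a_k. The right side vanishes at k = 6, so the series terminates at degree 6.
Standard normalization L_n(0) = 1 gives a_0 = 1. Work upward with a_{k+1} = (k - 6) a_k / (k+1)^2:
  a_1 = (0 - 6)(1) / 1^2 = -6/1 = -6
  a_2 = (1 - 6)(-6) / 2^2 = 30/4 = 15/2
  a_3 = (2 - 6)(15/2) / 3^2 = -30/9 = -10/3
  a_4 = (3 - 6)(-10/3) / 4^2 = 10/16 = 5/8
  a_5 = (4 - 6)(5/8) / 5^2 = (-5/4)/25 = -1/20
  a_6 = (5 - 6)(-1/20) / 6^2 = (1/20)/36 = 1/720
Hence L_6(x) = x^6/720 - x^5/20 + 5 x^4/8 - 10 x^3/3 + 15 x^2/2 - 6 x + 1.

L_6(x); series = x^6/720 - x^5/20 + 5 x^4/8 - 10 x^3/3 + 15 x^2/2 - 6 x + 1


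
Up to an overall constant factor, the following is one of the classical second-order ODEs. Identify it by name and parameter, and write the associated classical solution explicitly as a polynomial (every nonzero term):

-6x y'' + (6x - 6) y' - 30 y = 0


All three coefficients share the factor -6; dividing through by -6 gives  x y'' + (1 - x) y' + 5 y = 0.
This matches the Laguerre equation x y'' + (1 - x) y' + n y = 0 with n = 5; the polynomial solution is L_5(x).
With y = sum_k a_k x^k, matching x^k gives (k+1)k a_{k+1} + (k+1) a_{k+1} - k a_k + n a_k = 0, i.e. (k+1)^2 a_{k+1} = (k - n) a_k = (k - 5) a_k. The right side vanishes at k = 5, so the series terminates at degree 5.
Standard normalization L_n(0) = 1 gives a_0 = 1. Work upward with a_{k+1} = (k - 5) a_k / (k+1)^2:
  a_1 = (0 - 5)(1) / 1^2 = -5/1 = -5
  a_2 = (1 - 5)(-5) / 2^2 = 20/4 = 5
  a_3 = (2 - 5)(5) / 3^2 = -15/9 = -5/3
  a_4 = (3 - 5)(-5/3) / 4^2 = (10/3)/16 = 5/24
  a_5 = (4 - 5)(5/24) / 5^2 = (-5/24)/25 = -1/120
Hence L_5(x) = -x^5/120 + 5 x^4/24 - 5 x^3/3 + 5 x^2 - 5 x + 1.

L_5(x); series = -x^5/120 + 5 x^4/24 - 5 x^3/3 + 5 x^2 - 5 x + 1


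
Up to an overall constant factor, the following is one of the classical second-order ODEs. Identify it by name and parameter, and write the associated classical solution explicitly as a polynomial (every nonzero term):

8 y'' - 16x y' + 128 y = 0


All three coefficients share the factor 8; dividing through by 8 gives  y'' - 2x y' + 16 y = 0.
This matches the Hermite equation y'' - 2x y' + 2n y = 0 with 2n = 16, so n = 8; the polynomial solution is H_8(x).
With y = sum_k a_k x^k, matching x^k gives (k+2)(k+1) a_{k+2} = 2(k - n) a_k = 2(k - 8) a_k. The right side vanishes at k = 8, so the series with the parity of 8 terminates at degree 8.
Standard normalization: leading coefficient of H_n is 2^n, so a_8 = 2^8 = 256. Work downward with a_k = (k+1)(k+2) a_{k+2} / (2(k - n)):
  a_6 = (7)(8)(256) / (2(6 - 8)) = 14336/(-4) = -3584
  a_4 = (5)(6)(-3584) / (2(4 - 8)) = -107520/(-8) = 13440
  a_2 = (3)(4)(13440) / (2(2 - 8)) = 161280/(-12) = -13440
  a_0 = (1)(2)(-13440) / (2(0 - 8)) = -26880/(-16) = 1680
Hence H_8(x) = 256 x^8 - 3584 x^6 + 13440 x^4 - 13440 x^2 + 1680.

H_8(x); series = 256 x^8 - 3584 x^6 + 13440 x^4 - 13440 x^2 + 1680


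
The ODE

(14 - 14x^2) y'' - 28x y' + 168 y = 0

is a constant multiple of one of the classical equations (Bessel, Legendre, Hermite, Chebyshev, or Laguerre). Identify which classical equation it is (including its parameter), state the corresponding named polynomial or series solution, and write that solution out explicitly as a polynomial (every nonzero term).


All three coefficients share the factor 14; dividing through by 14 gives  (1 - x^2) y'' - 2x y' + 12 y = 0.
This matches the Legendre equation (1 - x^2) y'' - 2x y' + n(n+1) y = 0 (note the -2x y' term) with n(n+1) = 12, so n = 3; the polynomial solution is P_3(x).
With y = sum_k a_k x^k, matching x^k gives (k+2)(k+1) a_{k+2} = [k(k+1) - n(n+1)] a_k = (k - 3)(k + 4) a_k. The right side vanishes at k = 3, so the series with the parity of 3 terminates at degree 3.
Standard normalization (P_n(1) = 1): leading coefficient (2n)!/(2^n (n!)^2) = 720/(8*36) = 5/2, so a_3 = 5/2. Work downward with a_k = (k+1)(k+2) a_{k+2} / ((k - 3)(k + 4)):
  a_1 = (2)(3)(5/2) / ((1 - 3)(1 + 4)) = 15/(-10) = -3/2
Hence P_3(x) = 5 x^3/2 - 3 x/2.

P_3(x); series = 5 x^3/2 - 3 x/2


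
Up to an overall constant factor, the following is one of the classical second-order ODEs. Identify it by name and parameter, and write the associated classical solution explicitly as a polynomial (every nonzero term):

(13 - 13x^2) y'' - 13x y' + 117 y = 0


All three coefficients share the factor 13; dividing through by 13 gives  (1 - x^2) y'' - x y' + 9 y = 0.
This matches the Chebyshev equation (1 - x^2) y'' - x y' + n^2 y = 0 (note the -x y' term, not -2x y') with n^2 = 9, so n = 3; the polynomial solution is T_3(x).
With y = sum_k a_k x^k, matching x^k gives (k+2)(k+1) a_{k+2} = (k^2 - n^2) a_k = (k - 3)(k + 3) a_k. The right side vanishes at k = 3, so the series with the parity of 3 terminates at degree 3.
Standard normalization: leading coefficient of T_n is 2^(n-1), so a_3 = 2^2 = 4. Work downward with a_k = (k+1)(k+2) a_{k+2} / ((k - 3)(k + 3)):
  a_1 = (2)(3)(4) / ((1 - 3)(1 + 3)) = 24/(-8) = -3
Hence T_3(x) = 4 x^3 - 3 x.

T_3(x); series = 4 x^3 - 3 x


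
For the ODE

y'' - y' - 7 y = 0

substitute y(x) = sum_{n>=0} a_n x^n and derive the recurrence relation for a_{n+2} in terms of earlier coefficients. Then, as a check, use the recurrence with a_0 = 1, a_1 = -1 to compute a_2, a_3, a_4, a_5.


Substitute y = sum_n a_n x^n.
y''(x) has coefficient (n+2)(n+1) a_{n+2} at x^n;
-y'(x) has coefficient -(n+1) a_{n+1} at x^n;
-7 y(x) has coefficient -7 a_n at x^n.
Matching x^n: (n+2)(n+1) a_{n+2} - (n+1) a_{n+1} - 7 a_n = 0.
Thus a_{n+2} = [(n+1) a_{n+1} + 7 a_n] / ((n+1)(n+2)).

Check with a_0 = 1, a_1 = -1 (apply the recurrence for n = 0, 1, 2, 3): a_0 = 1, a_1 = -1, a_2 = 3, a_3 = -1/6, a_4 = 41/24, a_5 = 17/60.

a_(n+2) = [(n+1) a_(n+1) + 7 a_n] / ((n+1)(n+2)); check: a_0 = 1, a_1 = -1, a_2 = 3, a_3 = -1/6, a_4 = 41/24, a_5 = 17/60


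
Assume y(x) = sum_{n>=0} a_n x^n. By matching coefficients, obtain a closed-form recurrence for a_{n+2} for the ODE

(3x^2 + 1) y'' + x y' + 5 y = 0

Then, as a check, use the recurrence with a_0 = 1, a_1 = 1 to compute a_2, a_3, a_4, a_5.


Substitute y = sum_n a_n x^n.
(1 + 3 x^2) y'' contributes (n+2)(n+1) a_{n+2} + 3 n(n-1) a_n at x^n.
x y'(x) contributes n a_n at x^n.
5 y(x) contributes 5 a_n at x^n.
Matching x^n: (n+2)(n+1) a_{n+2} + (3 n(n-1) + n + 5) a_n = 0.
Thus a_{n+2} = (-3 n(n-1) - n - 5) / ((n+1)(n+2)) * a_n.

Check with a_0 = 1, a_1 = 1 (apply the recurrence for n = 0, 1, 2, 3): a_0 = 1, a_1 = 1, a_2 = -5/2, a_3 = -1, a_4 = 65/24, a_5 = 13/10.

a_(n+2) = (-3 n(n-1) - n - 5) / ((n+1)(n+2)) * a_n; check: a_0 = 1, a_1 = 1, a_2 = -5/2, a_3 = -1, a_4 = 65/24, a_5 = 13/10


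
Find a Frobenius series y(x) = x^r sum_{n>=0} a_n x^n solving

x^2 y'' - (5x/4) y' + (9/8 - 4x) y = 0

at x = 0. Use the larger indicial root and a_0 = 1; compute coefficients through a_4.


Write in Frobenius form y'' + (p(x)/x) y' + (q(x)/x^2) y = 0:
  p(x) = -5/4,  q(x) = 9/8 - 4x.
Indicial equation: r(r-1) + (-5/4) r + (9/8) = 0 -> roots r_1 = 3/2, r_2 = 3/4.
Take r = r_1 = 3/2. Let y(x) = x^r sum_{n>=0} a_n x^n with a_0 = 1.
Substitute y = x^r sum a_n x^n and match x^{r+n}. The recurrence is
  D(n) a_n - 4 a_{n-1} = 0,  where D(n) = (r+n)(r+n-1) + (-5/4)(r+n) + (9/8).
  a_n = 4 / D(n) * a_{n-1}.
Since the indicial polynomial factors as (r - r_1)(r - r_2), D(n) = (r_1 + n - r_1)(r_1 + n - r_2) = n(n + 3/4).
Evaluating step by step (a_0 = 1):
  n = 1: D(1) = 1(1 + 3/4) = 7/4; numerator = 4(1) = 4; a_1 = (4)/(7/4) = 16/7
  n = 2: D(2) = 2(2 + 3/4) = 11/2; numerator = 4(16/7) = 64/7; a_2 = (64/7)/(11/2) = 128/77
  n = 3: D(3) = 3(3 + 3/4) = 45/4; numerator = 4(128/77) = 512/77; a_3 = (512/77)/(45/4) = 2048/3465
  n = 4: D(4) = 4(4 + 3/4) = 19; numerator = 4(2048/3465) = 8192/3465; a_4 = (8192/3465)/(19) = 8192/65835

r = 3/2; a_0 = 1; a_1 = 16/7; a_2 = 128/77; a_3 = 2048/3465; a_4 = 8192/65835


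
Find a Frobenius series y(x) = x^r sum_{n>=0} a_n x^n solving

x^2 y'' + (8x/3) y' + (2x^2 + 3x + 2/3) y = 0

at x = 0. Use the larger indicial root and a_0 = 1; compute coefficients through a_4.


Write in Frobenius form y'' + (p(x)/x) y' + (q(x)/x^2) y = 0:
  p(x) = 8/3,  q(x) = 2x^2 + 3x + 2/3.
Indicial equation: r(r-1) + (8/3) r + (2/3) = 0 -> roots r_1 = -2/3, r_2 = -1.
Take r = r_1 = -2/3. Let y(x) = x^r sum_{n>=0} a_n x^n with a_0 = 1.
Substitute y = x^r sum a_n x^n and match x^{r+n}. The recurrence is
  D(n) a_n + 3 a_{n-1} + 2 a_{n-2} = 0,  where D(n) = (r+n)(r+n-1) + (8/3)(r+n) + (2/3).
  a_n = [-3 a_{n-1} - 2 a_{n-2}] / D(n).
Since the indicial polynomial factors as (r - r_1)(r - r_2), D(n) = (r_1 + n - r_1)(r_1 + n - r_2) = n(n + 1/3).
Evaluating step by step (a_0 = 1):
  n = 1: D(1) = 1(1 + 1/3) = 4/3; numerator = -3(1) = -3; a_1 = (-3)/(4/3) = -9/4
  n = 2: D(2) = 2(2 + 1/3) = 14/3; numerator = -3(-9/4) - 2(1) = 19/4; a_2 = (19/4)/(14/3) = 57/56
  n = 3: D(3) = 3(3 + 1/3) = 10; numerator = -3(57/56) - 2(-9/4) = 81/56; a_3 = (81/56)/(10) = 81/560
  n = 4: D(4) = 4(4 + 1/3) = 52/3; numerator = -3(81/560) - 2(57/56) = -1383/560; a_4 = (-1383/560)/(52/3) = -4149/29120

r = -2/3; a_0 = 1; a_1 = -9/4; a_2 = 57/56; a_3 = 81/560; a_4 = -4149/29120


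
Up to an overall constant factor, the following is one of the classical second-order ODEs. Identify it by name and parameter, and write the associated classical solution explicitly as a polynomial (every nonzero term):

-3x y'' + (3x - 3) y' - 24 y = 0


All three coefficients share the factor -3; dividing through by -3 gives  x y'' + (1 - x) y' + 8 y = 0.
This matches the Laguerre equation x y'' + (1 - x) y' + n y = 0 with n = 8; the polynomial solution is L_8(x).
With y = sum_k a_k x^k, matching x^k gives (k+1)k a_{k+1} + (k+1) a_{k+1} - k a_k + n a_k = 0, i.e. (k+1)^2 a_{k+1} = (k - n) a_k = (k - 8) a_k. The right side vanishes at k = 8, so the series terminates at degree 8.
Standard normalization L_n(0) = 1 gives a_0 = 1. Work upward with a_{k+1} = (k - 8) a_k / (k+1)^2:
  a_1 = (0 - 8)(1) / 1^2 = -8/1 = -8
  a_2 = (1 - 8)(-8) / 2^2 = 56/4 = 14
  a_3 = (2 - 8)(14) / 3^2 = -84/9 = -28/3
  a_4 = (3 - 8)(-28/3) / 4^2 = (140/3)/16 = 35/12
  a_5 = (4 - 8)(35/12) / 5^2 = (-35/3)/25 = -7/15
  a_6 = (5 - 8)(-7/15) / 6^2 = (7/5)/36 = 7/180
  a_7 = (6 - 8)(7/180) / 7^2 = (-7/90)/49 = -1/630
  a_8 = (7 - 8)(-1/630) / 8^2 = (1/630)/64 = 1/40320
Hence L_8(x) = x^8/40320 - x^7/630 + 7 x^6/180 - 7 x^5/15 + 35 x^4/12 - 28 x^3/3 + 14 x^2 - 8 x + 1.

L_8(x); series = x^8/40320 - x^7/630 + 7 x^6/180 - 7 x^5/15 + 35 x^4/12 - 28 x^3/3 + 14 x^2 - 8 x + 1


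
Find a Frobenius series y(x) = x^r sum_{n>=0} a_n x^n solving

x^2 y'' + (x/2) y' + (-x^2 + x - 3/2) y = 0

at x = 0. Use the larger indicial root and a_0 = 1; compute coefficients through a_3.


Write in Frobenius form y'' + (p(x)/x) y' + (q(x)/x^2) y = 0:
  p(x) = 1/2,  q(x) = -x^2 + x - 3/2.
Indicial equation: r(r-1) + (1/2) r + (-3/2) = 0 -> roots r_1 = 3/2, r_2 = -1.
Take r = r_1 = 3/2. Let y(x) = x^r sum_{n>=0} a_n x^n with a_0 = 1.
Substitute y = x^r sum a_n x^n and match x^{r+n}. The recurrence is
  D(n) a_n + 1 a_{n-1} - 1 a_{n-2} = 0,  where D(n) = (r+n)(r+n-1) + (1/2)(r+n) + (-3/2).
  a_n = [-1 a_{n-1} + 1 a_{n-2}] / D(n).
Since the indicial polynomial factors as (r - r_1)(r - r_2), D(n) = (r_1 + n - r_1)(r_1 + n - r_2) = n(n + 5/2).
Evaluating step by step (a_0 = 1):
  n = 1: D(1) = 1(1 + 5/2) = 7/2; numerator = -1(1) = -1; a_1 = (-1)/(7/2) = -2/7
  n = 2: D(2) = 2(2 + 5/2) = 9; numerator = -1(-2/7) + 1(1) = 9/7; a_2 = (9/7)/(9) = 1/7
  n = 3: D(3) = 3(3 + 5/2) = 33/2; numerator = -1(1/7) + 1(-2/7) = -3/7; a_3 = (-3/7)/(33/2) = -2/77

r = 3/2; a_0 = 1; a_1 = -2/7; a_2 = 1/7; a_3 = -2/77


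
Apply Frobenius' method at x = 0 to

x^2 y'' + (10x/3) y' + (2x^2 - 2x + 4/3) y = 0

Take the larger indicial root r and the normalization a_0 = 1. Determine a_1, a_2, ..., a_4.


Write in Frobenius form y'' + (p(x)/x) y' + (q(x)/x^2) y = 0:
  p(x) = 10/3,  q(x) = 2x^2 - 2x + 4/3.
Indicial equation: r(r-1) + (10/3) r + (4/3) = 0 -> roots r_1 = -1, r_2 = -4/3.
Take r = r_1 = -1. Let y(x) = x^r sum_{n>=0} a_n x^n with a_0 = 1.
Substitute y = x^r sum a_n x^n and match x^{r+n}. The recurrence is
  D(n) a_n - 2 a_{n-1} + 2 a_{n-2} = 0,  where D(n) = (r+n)(r+n-1) + (10/3)(r+n) + (4/3).
  a_n = [2 a_{n-1} - 2 a_{n-2}] / D(n).
Since the indicial polynomial factors as (r - r_1)(r - r_2), D(n) = (r_1 + n - r_1)(r_1 + n - r_2) = n(n + 1/3).
Evaluating step by step (a_0 = 1):
  n = 1: D(1) = 1(1 + 1/3) = 4/3; numerator = 2(1) = 2; a_1 = (2)/(4/3) = 3/2
  n = 2: D(2) = 2(2 + 1/3) = 14/3; numerator = 2(3/2) - 2(1) = 1; a_2 = (1)/(14/3) = 3/14
  n = 3: D(3) = 3(3 + 1/3) = 10; numerator = 2(3/14) - 2(3/2) = -18/7; a_3 = (-18/7)/(10) = -9/35
  n = 4: D(4) = 4(4 + 1/3) = 52/3; numerator = 2(-9/35) - 2(3/14) = -33/35; a_4 = (-33/35)/(52/3) = -99/1820

r = -1; a_0 = 1; a_1 = 3/2; a_2 = 3/14; a_3 = -9/35; a_4 = -99/1820


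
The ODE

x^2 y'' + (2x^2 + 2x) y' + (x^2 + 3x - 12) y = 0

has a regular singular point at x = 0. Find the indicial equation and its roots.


Divide by x^2 to reach normal form y'' + P_1(x) y' + P_2(x) y = 0 with P_1(x) = 2 + 2/x and P_2(x) = 1 + 3/x - 12/x^2.
x = 0 is a singular point because the y'-coefficient 2 + 2/x has a pole at x = 0 and the y-coefficient 1 + 3/x - 12/x^2 has a pole at x = 0.
It is a regular singular point because x P_1(x) = p(x) = 2x + 2 and x^2 P_2(x) = q(x) = x^2 + 3x - 12 are polynomials, hence analytic at x = 0.
p(0) = 2,  q(0) = -12.
Indicial equation: r(r-1) + p(0) r + q(0) = 0, i.e. r^2 + (p(0) - 1) r + q(0) = 0, i.e. r^2 + 1 r - 12 = 0.
Discriminant: (1)^2 - 4(-12) = 49, so r = (-1 ± 7)/2.
Solving: r_1 = 3, r_2 = -4.

indicial: r^2 + 1 r - 12 = 0; roots r_1 = 3, r_2 = -4


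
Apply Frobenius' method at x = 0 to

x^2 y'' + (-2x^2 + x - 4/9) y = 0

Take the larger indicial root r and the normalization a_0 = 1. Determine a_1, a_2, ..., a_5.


Write in Frobenius form y'' + (p(x)/x) y' + (q(x)/x^2) y = 0:
  p(x) = 0,  q(x) = -2x^2 + x - 4/9.
Indicial equation: r(r-1) + (0) r + (-4/9) = 0 -> roots r_1 = 4/3, r_2 = -1/3.
Take r = r_1 = 4/3. Let y(x) = x^r sum_{n>=0} a_n x^n with a_0 = 1.
Substitute y = x^r sum a_n x^n and match x^{r+n}. The recurrence is
  D(n) a_n + 1 a_{n-1} - 2 a_{n-2} = 0,  where D(n) = (r+n)(r+n-1) + (0)(r+n) + (-4/9).
  a_n = [-1 a_{n-1} + 2 a_{n-2}] / D(n).
Since the indicial polynomial factors as (r - r_1)(r - r_2), D(n) = (r_1 + n - r_1)(r_1 + n - r_2) = n(n + 5/3).
Evaluating step by step (a_0 = 1):
  n = 1: D(1) = 1(1 + 5/3) = 8/3; numerator = -1(1) = -1; a_1 = (-1)/(8/3) = -3/8
  n = 2: D(2) = 2(2 + 5/3) = 22/3; numerator = -1(-3/8) + 2(1) = 19/8; a_2 = (19/8)/(22/3) = 57/176
  n = 3: D(3) = 3(3 + 5/3) = 14; numerator = -1(57/176) + 2(-3/8) = -189/176; a_3 = (-189/176)/(14) = -27/352
  n = 4: D(4) = 4(4 + 5/3) = 68/3; numerator = -1(-27/352) + 2(57/176) = 255/352; a_4 = (255/352)/(68/3) = 45/1408
  n = 5: D(5) = 5(5 + 5/3) = 100/3; numerator = -1(45/1408) + 2(-27/352) = -261/1408; a_5 = (-261/1408)/(100/3) = -783/140800

r = 4/3; a_0 = 1; a_1 = -3/8; a_2 = 57/176; a_3 = -27/352; a_4 = 45/1408; a_5 = -783/140800


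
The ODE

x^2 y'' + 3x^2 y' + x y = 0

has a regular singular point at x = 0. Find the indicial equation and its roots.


Divide by x^2 to reach normal form y'' + P_1(x) y' + P_2(x) y = 0 with P_1(x) = 3 and P_2(x) = 1/x.
x = 0 is a singular point because the y-coefficient 1/x has a pole at x = 0.
It is a regular singular point because x P_1(x) = p(x) = 3x and x^2 P_2(x) = q(x) = x are polynomials, hence analytic at x = 0.
p(0) = 0,  q(0) = 0.
Indicial equation: r(r-1) + p(0) r + q(0) = 0, i.e. r^2 + (p(0) - 1) r + q(0) = 0, i.e. r^2 - 1 r = 0.
Discriminant: (-1)^2 - 4(0) = 1, so r = (1 ± 1)/2.
Solving: r_1 = 1, r_2 = 0.

indicial: r^2 - 1 r = 0; roots r_1 = 1, r_2 = 0


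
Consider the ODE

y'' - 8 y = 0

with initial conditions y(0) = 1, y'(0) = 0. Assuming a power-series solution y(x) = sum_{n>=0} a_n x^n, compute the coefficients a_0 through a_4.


Ansatz: y(x) = sum_{n>=0} a_n x^n, so y'(x) = sum_{n>=1} n a_n x^(n-1) and y''(x) = sum_{n>=2} n(n-1) a_n x^(n-2).
Substitute into P(x) y'' + Q(x) y' + R(x) y = 0 with P(x) = 1, Q(x) = 0, R(x) = -8, and match powers of x.
Initial conditions: a_0 = 1, a_1 = 0.
Setting the coefficient of each power of x to zero and solving order by order (substituting the coefficients already found):
  x^0: 2 a_2 - 8 a_0 = 0  ->  2 a_2 = 8 a_0 = 8  ->  a_2 = 4
  x^1: 6 a_3 - 8 a_1 = 0  ->  6 a_3 = 8 a_1 = 0  ->  a_3 = 0
  x^2: 12 a_4 - 8 a_2 = 0  ->  12 a_4 = 8 a_2 = 32  ->  a_4 = 8/3
Truncated series: y(x) = 1 + 4 x^2 + (8/3) x^4 + O(x^5).

a_0 = 1; a_1 = 0; a_2 = 4; a_3 = 0; a_4 = 8/3


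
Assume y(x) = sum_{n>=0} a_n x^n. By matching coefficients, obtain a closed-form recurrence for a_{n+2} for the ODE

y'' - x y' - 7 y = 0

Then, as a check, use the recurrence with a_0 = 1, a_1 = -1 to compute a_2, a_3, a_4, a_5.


Substitute y = sum_n a_n x^n.
y''(x) has coefficient (n+2)(n+1) a_{n+2} at x^n;
-x y'(x) has coefficient -n a_n at x^n (shift);
-7 y(x) has coefficient -7 a_n at x^n.
Matching x^n: (n+2)(n+1) a_{n+2} + (-n - 7) a_n = 0.
Thus a_{n+2} = (n + 7) / ((n+1)(n+2)) * a_n.

Check with a_0 = 1, a_1 = -1 (apply the recurrence for n = 0, 1, 2, 3): a_0 = 1, a_1 = -1, a_2 = 7/2, a_3 = -4/3, a_4 = 21/8, a_5 = -2/3.

a_(n+2) = (n + 7) / ((n+1)(n+2)) * a_n; check: a_0 = 1, a_1 = -1, a_2 = 7/2, a_3 = -4/3, a_4 = 21/8, a_5 = -2/3


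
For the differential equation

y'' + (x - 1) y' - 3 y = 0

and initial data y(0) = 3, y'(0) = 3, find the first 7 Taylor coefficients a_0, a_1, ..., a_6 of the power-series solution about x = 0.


Ansatz: y(x) = sum_{n>=0} a_n x^n, so y'(x) = sum_{n>=1} n a_n x^(n-1) and y''(x) = sum_{n>=2} n(n-1) a_n x^(n-2).
Substitute into P(x) y'' + Q(x) y' + R(x) y = 0 with P(x) = 1, Q(x) = x - 1, R(x) = -3, and match powers of x.
Initial conditions: a_0 = 3, a_1 = 3.
Setting the coefficient of each power of x to zero and solving order by order (substituting the coefficients already found):
  x^0: 2 a_2 - a_1 - 3 a_0 = 0  ->  2 a_2 = a_1 + 3 a_0 = 12  ->  a_2 = 6
  x^1: 6 a_3 - 2 a_2 - 2 a_1 = 0  ->  6 a_3 = 2 a_2 + 2 a_1 = 18  ->  a_3 = 3
  x^2: 12 a_4 - 3 a_3 - a_2 = 0  ->  12 a_4 = 3 a_3 + a_2 = 15  ->  a_4 = 5/4
  x^3: 20 a_5 - 4 a_4 = 0  ->  20 a_5 = 4 a_4 = 5  ->  a_5 = 1/4
  x^4: 30 a_6 - 5 a_5 + a_4 = 0  ->  30 a_6 = 5 a_5 - a_4 = 0  ->  a_6 = 0
Truncated series: y(x) = 3 + 3 x + 6 x^2 + 3 x^3 + (5/4) x^4 + (1/4) x^5 + O(x^7).

a_0 = 3; a_1 = 3; a_2 = 6; a_3 = 3; a_4 = 5/4; a_5 = 1/4; a_6 = 0


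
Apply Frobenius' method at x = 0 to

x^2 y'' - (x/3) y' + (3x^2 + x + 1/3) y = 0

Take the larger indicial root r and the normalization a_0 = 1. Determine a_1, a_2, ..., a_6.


Write in Frobenius form y'' + (p(x)/x) y' + (q(x)/x^2) y = 0:
  p(x) = -1/3,  q(x) = 3x^2 + x + 1/3.
Indicial equation: r(r-1) + (-1/3) r + (1/3) = 0 -> roots r_1 = 1, r_2 = 1/3.
Take r = r_1 = 1. Let y(x) = x^r sum_{n>=0} a_n x^n with a_0 = 1.
Substitute y = x^r sum a_n x^n and match x^{r+n}. The recurrence is
  D(n) a_n + 1 a_{n-1} + 3 a_{n-2} = 0,  where D(n) = (r+n)(r+n-1) + (-1/3)(r+n) + (1/3).
  a_n = [-1 a_{n-1} - 3 a_{n-2}] / D(n).
Since the indicial polynomial factors as (r - r_1)(r - r_2), D(n) = (r_1 + n - r_1)(r_1 + n - r_2) = n(n + 2/3).
Evaluating step by step (a_0 = 1):
  n = 1: D(1) = 1(1 + 2/3) = 5/3; numerator = -1(1) = -1; a_1 = (-1)/(5/3) = -3/5
  n = 2: D(2) = 2(2 + 2/3) = 16/3; numerator = -1(-3/5) - 3(1) = -12/5; a_2 = (-12/5)/(16/3) = -9/20
  n = 3: D(3) = 3(3 + 2/3) = 11; numerator = -1(-9/20) - 3(-3/5) = 9/4; a_3 = (9/4)/(11) = 9/44
  n = 4: D(4) = 4(4 + 2/3) = 56/3; numerator = -1(9/44) - 3(-9/20) = 63/55; a_4 = (63/55)/(56/3) = 27/440
  n = 5: D(5) = 5(5 + 2/3) = 85/3; numerator = -1(27/440) - 3(9/44) = -27/40; a_5 = (-27/40)/(85/3) = -81/3400
  n = 6: D(6) = 6(6 + 2/3) = 40; numerator = -1(-81/3400) - 3(27/440) = -2997/18700; a_6 = (-2997/18700)/(40) = -2997/748000

r = 1; a_0 = 1; a_1 = -3/5; a_2 = -9/20; a_3 = 9/44; a_4 = 27/440; a_5 = -81/3400; a_6 = -2997/748000


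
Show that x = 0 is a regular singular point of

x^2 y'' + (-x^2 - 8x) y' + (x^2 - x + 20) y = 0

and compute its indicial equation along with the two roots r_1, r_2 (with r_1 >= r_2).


Divide by x^2 to reach normal form y'' + P_1(x) y' + P_2(x) y = 0 with P_1(x) = -1 - 8/x and P_2(x) = 1 - 1/x + 20/x^2.
x = 0 is a singular point because the y'-coefficient -1 - 8/x has a pole at x = 0 and the y-coefficient 1 - 1/x + 20/x^2 has a pole at x = 0.
It is a regular singular point because x P_1(x) = p(x) = -x - 8 and x^2 P_2(x) = q(x) = x^2 - x + 20 are polynomials, hence analytic at x = 0.
p(0) = -8,  q(0) = 20.
Indicial equation: r(r-1) + p(0) r + q(0) = 0, i.e. r^2 + (p(0) - 1) r + q(0) = 0, i.e. r^2 - 9 r + 20 = 0.
Discriminant: (-9)^2 - 4(20) = 1, so r = (9 ± 1)/2.
Solving: r_1 = 5, r_2 = 4.

indicial: r^2 - 9 r + 20 = 0; roots r_1 = 5, r_2 = 4


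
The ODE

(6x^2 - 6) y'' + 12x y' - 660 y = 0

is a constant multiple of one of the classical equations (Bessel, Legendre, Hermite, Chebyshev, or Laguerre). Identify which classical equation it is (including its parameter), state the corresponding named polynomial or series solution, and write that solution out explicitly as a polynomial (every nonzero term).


All three coefficients share the factor -6; dividing through by -6 gives  (1 - x^2) y'' - 2x y' + 110 y = 0.
This matches the Legendre equation (1 - x^2) y'' - 2x y' + n(n+1) y = 0 (note the -2x y' term) with n(n+1) = 110, so n = 10; the polynomial solution is P_10(x).
With y = sum_k a_k x^k, matching x^k gives (k+2)(k+1) a_{k+2} = [k(k+1) - n(n+1)] a_k = (k - 10)(k + 11) a_k. The right side vanishes at k = 10, so the series with the parity of 10 terminates at degree 10.
Standard normalization (P_n(1) = 1): leading coefficient (2n)!/(2^n (n!)^2) = 2432902008176640000/(1024*13168189440000) = 46189/256, so a_10 = 46189/256. Work downward with a_k = (k+1)(k+2) a_{k+2} / ((k - 10)(k + 11)):
  a_8 = (9)(10)(46189/256) / ((8 - 10)(8 + 11)) = (2078505/128)/(-38) = -109395/256
  a_6 = (7)(8)(-109395/256) / ((6 - 10)(6 + 11)) = (-765765/32)/(-68) = 45045/128
  a_4 = (5)(6)(45045/128) / ((4 - 10)(4 + 11)) = (675675/64)/(-90) = -15015/128
  a_2 = (3)(4)(-15015/128) / ((2 - 10)(2 + 11)) = (-45045/32)/(-104) = 3465/256
  a_0 = (1)(2)(3465/256) / ((0 - 10)(0 + 11)) = (3465/128)/(-110) = -63/256
Hence P_10(x) = 46189 x^10/256 - 109395 x^8/256 + 45045 x^6/128 - 15015 x^4/128 + 3465 x^2/256 - 63/256.

P_10(x); series = 46189 x^10/256 - 109395 x^8/256 + 45045 x^6/128 - 15015 x^4/128 + 3465 x^2/256 - 63/256


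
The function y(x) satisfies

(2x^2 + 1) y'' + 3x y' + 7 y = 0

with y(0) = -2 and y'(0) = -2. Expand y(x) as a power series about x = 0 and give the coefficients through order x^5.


Ansatz: y(x) = sum_{n>=0} a_n x^n, so y'(x) = sum_{n>=1} n a_n x^(n-1) and y''(x) = sum_{n>=2} n(n-1) a_n x^(n-2).
Substitute into P(x) y'' + Q(x) y' + R(x) y = 0 with P(x) = 2x^2 + 1, Q(x) = 3x, R(x) = 7, and match powers of x.
Initial conditions: a_0 = -2, a_1 = -2.
Setting the coefficient of each power of x to zero and solving order by order (substituting the coefficients already found):
  x^0: 2 a_2 + 7 a_0 = 0  ->  2 a_2 = -7 a_0 = 14  ->  a_2 = 7
  x^1: 6 a_3 + 10 a_1 = 0  ->  6 a_3 = -10 a_1 = 20  ->  a_3 = 10/3
  x^2: 12 a_4 + 17 a_2 = 0  ->  12 a_4 = -17 a_2 = -119  ->  a_4 = -119/12
  x^3: 20 a_5 + 28 a_3 = 0  ->  20 a_5 = -28 a_3 = -280/3  ->  a_5 = -14/3
Truncated series: y(x) = -2 - 2 x + 7 x^2 + (10/3) x^3 - (119/12) x^4 - (14/3) x^5 + O(x^6).

a_0 = -2; a_1 = -2; a_2 = 7; a_3 = 10/3; a_4 = -119/12; a_5 = -14/3


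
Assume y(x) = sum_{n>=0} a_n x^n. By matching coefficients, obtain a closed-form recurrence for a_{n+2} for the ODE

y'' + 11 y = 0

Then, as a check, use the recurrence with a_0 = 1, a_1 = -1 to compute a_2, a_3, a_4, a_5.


Substitute y = sum_n a_n x^n into y'' + (const) y = 0.
y''(x) = sum_{n>=0} (n+2)(n+1) a_{n+2} x^n.
The ODE becomes sum_n [(n+2)(n+1) a_{n+2} + 11 a_n] x^n = 0.
Setting each coefficient to zero gives the recurrence:
  (n+2)(n+1) a_{n+2} + 11 a_n = 0,
  a_{n+2} = -11 / ((n+1)(n+2)) a_n.

Check with a_0 = 1, a_1 = -1 (apply the recurrence for n = 0, 1, 2, 3): a_0 = 1, a_1 = -1, a_2 = -11/2, a_3 = 11/6, a_4 = 121/24, a_5 = -121/120.

a_{n+2} = -11/((n+1)(n+2)) * a_n; check: a_0 = 1, a_1 = -1, a_2 = -11/2, a_3 = 11/6, a_4 = 121/24, a_5 = -121/120


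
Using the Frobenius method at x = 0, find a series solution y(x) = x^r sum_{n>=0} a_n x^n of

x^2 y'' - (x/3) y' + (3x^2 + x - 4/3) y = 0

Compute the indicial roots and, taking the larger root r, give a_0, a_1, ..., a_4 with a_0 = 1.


Write in Frobenius form y'' + (p(x)/x) y' + (q(x)/x^2) y = 0:
  p(x) = -1/3,  q(x) = 3x^2 + x - 4/3.
Indicial equation: r(r-1) + (-1/3) r + (-4/3) = 0 -> roots r_1 = 2, r_2 = -2/3.
Take r = r_1 = 2. Let y(x) = x^r sum_{n>=0} a_n x^n with a_0 = 1.
Substitute y = x^r sum a_n x^n and match x^{r+n}. The recurrence is
  D(n) a_n + 1 a_{n-1} + 3 a_{n-2} = 0,  where D(n) = (r+n)(r+n-1) + (-1/3)(r+n) + (-4/3).
  a_n = [-1 a_{n-1} - 3 a_{n-2}] / D(n).
Since the indicial polynomial factors as (r - r_1)(r - r_2), D(n) = (r_1 + n - r_1)(r_1 + n - r_2) = n(n + 8/3).
Evaluating step by step (a_0 = 1):
  n = 1: D(1) = 1(1 + 8/3) = 11/3; numerator = -1(1) = -1; a_1 = (-1)/(11/3) = -3/11
  n = 2: D(2) = 2(2 + 8/3) = 28/3; numerator = -1(-3/11) - 3(1) = -30/11; a_2 = (-30/11)/(28/3) = -45/154
  n = 3: D(3) = 3(3 + 8/3) = 17; numerator = -1(-45/154) - 3(-3/11) = 171/154; a_3 = (171/154)/(17) = 171/2618
  n = 4: D(4) = 4(4 + 8/3) = 80/3; numerator = -1(171/2618) - 3(-45/154) = 1062/1309; a_4 = (1062/1309)/(80/3) = 1593/52360

r = 2; a_0 = 1; a_1 = -3/11; a_2 = -45/154; a_3 = 171/2618; a_4 = 1593/52360


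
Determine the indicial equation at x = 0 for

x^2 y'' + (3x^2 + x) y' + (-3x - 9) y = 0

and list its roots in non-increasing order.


Divide by x^2 to reach normal form y'' + P_1(x) y' + P_2(x) y = 0 with P_1(x) = 3 + 1/x and P_2(x) = -3/x - 9/x^2.
x = 0 is a singular point because the y'-coefficient 3 + 1/x has a pole at x = 0 and the y-coefficient -3/x - 9/x^2 has a pole at x = 0.
It is a regular singular point because x P_1(x) = p(x) = 3x + 1 and x^2 P_2(x) = q(x) = -3x - 9 are polynomials, hence analytic at x = 0.
p(0) = 1,  q(0) = -9.
Indicial equation: r(r-1) + p(0) r + q(0) = 0, i.e. r^2 + (p(0) - 1) r + q(0) = 0, i.e. r^2 - 9 = 0.
Discriminant: (0)^2 - 4(-9) = 36, so r = (0 ± 6)/2.
Solving: r_1 = 3, r_2 = -3.

indicial: r^2 - 9 = 0; roots r_1 = 3, r_2 = -3


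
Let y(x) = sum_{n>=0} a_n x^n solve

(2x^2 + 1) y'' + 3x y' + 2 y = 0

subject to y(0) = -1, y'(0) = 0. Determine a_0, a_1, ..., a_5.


Ansatz: y(x) = sum_{n>=0} a_n x^n, so y'(x) = sum_{n>=1} n a_n x^(n-1) and y''(x) = sum_{n>=2} n(n-1) a_n x^(n-2).
Substitute into P(x) y'' + Q(x) y' + R(x) y = 0 with P(x) = 2x^2 + 1, Q(x) = 3x, R(x) = 2, and match powers of x.
Initial conditions: a_0 = -1, a_1 = 0.
Setting the coefficient of each power of x to zero and solving order by order (substituting the coefficients already found):
  x^0: 2 a_2 + 2 a_0 = 0  ->  2 a_2 = -2 a_0 = 2  ->  a_2 = 1
  x^1: 6 a_3 + 5 a_1 = 0  ->  6 a_3 = -5 a_1 = 0  ->  a_3 = 0
  x^2: 12 a_4 + 12 a_2 = 0  ->  12 a_4 = -12 a_2 = -12  ->  a_4 = -1
  x^3: 20 a_5 + 23 a_3 = 0  ->  20 a_5 = -23 a_3 = 0  ->  a_5 = 0
Truncated series: y(x) = -1 + x^2 - x^4 + O(x^6).

a_0 = -1; a_1 = 0; a_2 = 1; a_3 = 0; a_4 = -1; a_5 = 0


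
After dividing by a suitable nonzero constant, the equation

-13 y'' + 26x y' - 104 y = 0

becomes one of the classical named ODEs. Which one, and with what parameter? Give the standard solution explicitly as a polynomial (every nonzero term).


All three coefficients share the factor -13; dividing through by -13 gives  y'' - 2x y' + 8 y = 0.
This matches the Hermite equation y'' - 2x y' + 2n y = 0 with 2n = 8, so n = 4; the polynomial solution is H_4(x).
With y = sum_k a_k x^k, matching x^k gives (k+2)(k+1) a_{k+2} = 2(k - n) a_k = 2(k - 4) a_k. The right side vanishes at k = 4, so the series with the parity of 4 terminates at degree 4.
Standard normalization: leading coefficient of H_n is 2^n, so a_4 = 2^4 = 16. Work downward with a_k = (k+1)(k+2) a_{k+2} / (2(k - n)):
  a_2 = (3)(4)(16) / (2(2 - 4)) = 192/(-4) = -48
  a_0 = (1)(2)(-48) / (2(0 - 4)) = -96/(-8) = 12
Hence H_4(x) = 16 x^4 - 48 x^2 + 12.

H_4(x); series = 16 x^4 - 48 x^2 + 12


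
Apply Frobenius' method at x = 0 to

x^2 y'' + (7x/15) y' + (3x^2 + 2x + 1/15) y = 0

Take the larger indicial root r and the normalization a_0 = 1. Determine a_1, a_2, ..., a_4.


Write in Frobenius form y'' + (p(x)/x) y' + (q(x)/x^2) y = 0:
  p(x) = 7/15,  q(x) = 3x^2 + 2x + 1/15.
Indicial equation: r(r-1) + (7/15) r + (1/15) = 0 -> roots r_1 = 1/3, r_2 = 1/5.
Take r = r_1 = 1/3. Let y(x) = x^r sum_{n>=0} a_n x^n with a_0 = 1.
Substitute y = x^r sum a_n x^n and match x^{r+n}. The recurrence is
  D(n) a_n + 2 a_{n-1} + 3 a_{n-2} = 0,  where D(n) = (r+n)(r+n-1) + (7/15)(r+n) + (1/15).
  a_n = [-2 a_{n-1} - 3 a_{n-2}] / D(n).
Since the indicial polynomial factors as (r - r_1)(r - r_2), D(n) = (r_1 + n - r_1)(r_1 + n - r_2) = n(n + 2/15).
Evaluating step by step (a_0 = 1):
  n = 1: D(1) = 1(1 + 2/15) = 17/15; numerator = -2(1) = -2; a_1 = (-2)/(17/15) = -30/17
  n = 2: D(2) = 2(2 + 2/15) = 64/15; numerator = -2(-30/17) - 3(1) = 9/17; a_2 = (9/17)/(64/15) = 135/1088
  n = 3: D(3) = 3(3 + 2/15) = 47/5; numerator = -2(135/1088) - 3(-30/17) = 2745/544; a_3 = (2745/544)/(47/5) = 13725/25568
  n = 4: D(4) = 4(4 + 2/15) = 248/15; numerator = -2(13725/25568) - 3(135/1088) = -73935/51136; a_4 = (-73935/51136)/(248/15) = -35775/409088

r = 1/3; a_0 = 1; a_1 = -30/17; a_2 = 135/1088; a_3 = 13725/25568; a_4 = -35775/409088


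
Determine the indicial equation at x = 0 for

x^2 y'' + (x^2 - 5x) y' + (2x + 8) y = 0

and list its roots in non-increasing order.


Divide by x^2 to reach normal form y'' + P_1(x) y' + P_2(x) y = 0 with P_1(x) = 1 - 5/x and P_2(x) = 2/x + 8/x^2.
x = 0 is a singular point because the y'-coefficient 1 - 5/x has a pole at x = 0 and the y-coefficient 2/x + 8/x^2 has a pole at x = 0.
It is a regular singular point because x P_1(x) = p(x) = x - 5 and x^2 P_2(x) = q(x) = 2x + 8 are polynomials, hence analytic at x = 0.
p(0) = -5,  q(0) = 8.
Indicial equation: r(r-1) + p(0) r + q(0) = 0, i.e. r^2 + (p(0) - 1) r + q(0) = 0, i.e. r^2 - 6 r + 8 = 0.
Discriminant: (-6)^2 - 4(8) = 4, so r = (6 ± 2)/2.
Solving: r_1 = 4, r_2 = 2.

indicial: r^2 - 6 r + 8 = 0; roots r_1 = 4, r_2 = 2


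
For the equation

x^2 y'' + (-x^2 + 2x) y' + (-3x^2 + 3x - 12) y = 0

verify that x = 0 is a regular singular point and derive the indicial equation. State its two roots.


Divide by x^2 to reach normal form y'' + P_1(x) y' + P_2(x) y = 0 with P_1(x) = -1 + 2/x and P_2(x) = -3 + 3/x - 12/x^2.
x = 0 is a singular point because the y'-coefficient -1 + 2/x has a pole at x = 0 and the y-coefficient -3 + 3/x - 12/x^2 has a pole at x = 0.
It is a regular singular point because x P_1(x) = p(x) = 2 - x and x^2 P_2(x) = q(x) = -3x^2 + 3x - 12 are polynomials, hence analytic at x = 0.
p(0) = 2,  q(0) = -12.
Indicial equation: r(r-1) + p(0) r + q(0) = 0, i.e. r^2 + (p(0) - 1) r + q(0) = 0, i.e. r^2 + 1 r - 12 = 0.
Discriminant: (1)^2 - 4(-12) = 49, so r = (-1 ± 7)/2.
Solving: r_1 = 3, r_2 = -4.

indicial: r^2 + 1 r - 12 = 0; roots r_1 = 3, r_2 = -4


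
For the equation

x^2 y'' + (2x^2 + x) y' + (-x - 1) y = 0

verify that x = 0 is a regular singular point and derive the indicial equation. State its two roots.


Divide by x^2 to reach normal form y'' + P_1(x) y' + P_2(x) y = 0 with P_1(x) = 2 + 1/x and P_2(x) = -1/x - 1/x^2.
x = 0 is a singular point because the y'-coefficient 2 + 1/x has a pole at x = 0 and the y-coefficient -1/x - 1/x^2 has a pole at x = 0.
It is a regular singular point because x P_1(x) = p(x) = 2x + 1 and x^2 P_2(x) = q(x) = -x - 1 are polynomials, hence analytic at x = 0.
p(0) = 1,  q(0) = -1.
Indicial equation: r(r-1) + p(0) r + q(0) = 0, i.e. r^2 + (p(0) - 1) r + q(0) = 0, i.e. r^2 - 1 = 0.
Discriminant: (0)^2 - 4(-1) = 4, so r = (0 ± 2)/2.
Solving: r_1 = 1, r_2 = -1.

indicial: r^2 - 1 = 0; roots r_1 = 1, r_2 = -1


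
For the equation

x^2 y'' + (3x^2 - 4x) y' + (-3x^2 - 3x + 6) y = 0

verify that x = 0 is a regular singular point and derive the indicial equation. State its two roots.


Divide by x^2 to reach normal form y'' + P_1(x) y' + P_2(x) y = 0 with P_1(x) = 3 - 4/x and P_2(x) = -3 - 3/x + 6/x^2.
x = 0 is a singular point because the y'-coefficient 3 - 4/x has a pole at x = 0 and the y-coefficient -3 - 3/x + 6/x^2 has a pole at x = 0.
It is a regular singular point because x P_1(x) = p(x) = 3x - 4 and x^2 P_2(x) = q(x) = -3x^2 - 3x + 6 are polynomials, hence analytic at x = 0.
p(0) = -4,  q(0) = 6.
Indicial equation: r(r-1) + p(0) r + q(0) = 0, i.e. r^2 + (p(0) - 1) r + q(0) = 0, i.e. r^2 - 5 r + 6 = 0.
Discriminant: (-5)^2 - 4(6) = 1, so r = (5 ± 1)/2.
Solving: r_1 = 3, r_2 = 2.

indicial: r^2 - 5 r + 6 = 0; roots r_1 = 3, r_2 = 2


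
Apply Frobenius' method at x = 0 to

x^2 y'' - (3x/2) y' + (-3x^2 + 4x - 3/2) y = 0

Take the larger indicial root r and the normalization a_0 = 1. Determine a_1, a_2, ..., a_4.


Write in Frobenius form y'' + (p(x)/x) y' + (q(x)/x^2) y = 0:
  p(x) = -3/2,  q(x) = -3x^2 + 4x - 3/2.
Indicial equation: r(r-1) + (-3/2) r + (-3/2) = 0 -> roots r_1 = 3, r_2 = -1/2.
Take r = r_1 = 3. Let y(x) = x^r sum_{n>=0} a_n x^n with a_0 = 1.
Substitute y = x^r sum a_n x^n and match x^{r+n}. The recurrence is
  D(n) a_n + 4 a_{n-1} - 3 a_{n-2} = 0,  where D(n) = (r+n)(r+n-1) + (-3/2)(r+n) + (-3/2).
  a_n = [-4 a_{n-1} + 3 a_{n-2}] / D(n).
Since the indicial polynomial factors as (r - r_1)(r - r_2), D(n) = (r_1 + n - r_1)(r_1 + n - r_2) = n(n + 7/2).
Evaluating step by step (a_0 = 1):
  n = 1: D(1) = 1(1 + 7/2) = 9/2; numerator = -4(1) = -4; a_1 = (-4)/(9/2) = -8/9
  n = 2: D(2) = 2(2 + 7/2) = 11; numerator = -4(-8/9) + 3(1) = 59/9; a_2 = (59/9)/(11) = 59/99
  n = 3: D(3) = 3(3 + 7/2) = 39/2; numerator = -4(59/99) + 3(-8/9) = -500/99; a_3 = (-500/99)/(39/2) = -1000/3861
  n = 4: D(4) = 4(4 + 7/2) = 30; numerator = -4(-1000/3861) + 3(59/99) = 10903/3861; a_4 = (10903/3861)/(30) = 10903/115830

r = 3; a_0 = 1; a_1 = -8/9; a_2 = 59/99; a_3 = -1000/3861; a_4 = 10903/115830


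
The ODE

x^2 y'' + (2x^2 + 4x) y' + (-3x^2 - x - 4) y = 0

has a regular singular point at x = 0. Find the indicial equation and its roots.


Divide by x^2 to reach normal form y'' + P_1(x) y' + P_2(x) y = 0 with P_1(x) = 2 + 4/x and P_2(x) = -3 - 1/x - 4/x^2.
x = 0 is a singular point because the y'-coefficient 2 + 4/x has a pole at x = 0 and the y-coefficient -3 - 1/x - 4/x^2 has a pole at x = 0.
It is a regular singular point because x P_1(x) = p(x) = 2x + 4 and x^2 P_2(x) = q(x) = -3x^2 - x - 4 are polynomials, hence analytic at x = 0.
p(0) = 4,  q(0) = -4.
Indicial equation: r(r-1) + p(0) r + q(0) = 0, i.e. r^2 + (p(0) - 1) r + q(0) = 0, i.e. r^2 + 3 r - 4 = 0.
Discriminant: (3)^2 - 4(-4) = 25, so r = (-3 ± 5)/2.
Solving: r_1 = 1, r_2 = -4.

indicial: r^2 + 3 r - 4 = 0; roots r_1 = 1, r_2 = -4


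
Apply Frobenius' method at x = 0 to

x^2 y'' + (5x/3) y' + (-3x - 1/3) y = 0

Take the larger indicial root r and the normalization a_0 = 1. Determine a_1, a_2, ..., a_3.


Write in Frobenius form y'' + (p(x)/x) y' + (q(x)/x^2) y = 0:
  p(x) = 5/3,  q(x) = -3x - 1/3.
Indicial equation: r(r-1) + (5/3) r + (-1/3) = 0 -> roots r_1 = 1/3, r_2 = -1.
Take r = r_1 = 1/3. Let y(x) = x^r sum_{n>=0} a_n x^n with a_0 = 1.
Substitute y = x^r sum a_n x^n and match x^{r+n}. The recurrence is
  D(n) a_n - 3 a_{n-1} = 0,  where D(n) = (r+n)(r+n-1) + (5/3)(r+n) + (-1/3).
  a_n = 3 / D(n) * a_{n-1}.
Since the indicial polynomial factors as (r - r_1)(r - r_2), D(n) = (r_1 + n - r_1)(r_1 + n - r_2) = n(n + 4/3).
Evaluating step by step (a_0 = 1):
  n = 1: D(1) = 1(1 + 4/3) = 7/3; numerator = 3(1) = 3; a_1 = (3)/(7/3) = 9/7
  n = 2: D(2) = 2(2 + 4/3) = 20/3; numerator = 3(9/7) = 27/7; a_2 = (27/7)/(20/3) = 81/140
  n = 3: D(3) = 3(3 + 4/3) = 13; numerator = 3(81/140) = 243/140; a_3 = (243/140)/(13) = 243/1820

r = 1/3; a_0 = 1; a_1 = 9/7; a_2 = 81/140; a_3 = 243/1820


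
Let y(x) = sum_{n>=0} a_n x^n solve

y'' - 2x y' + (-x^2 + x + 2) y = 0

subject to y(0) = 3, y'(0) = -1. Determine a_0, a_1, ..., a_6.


Ansatz: y(x) = sum_{n>=0} a_n x^n, so y'(x) = sum_{n>=1} n a_n x^(n-1) and y''(x) = sum_{n>=2} n(n-1) a_n x^(n-2).
Substitute into P(x) y'' + Q(x) y' + R(x) y = 0 with P(x) = 1, Q(x) = -2x, R(x) = -x^2 + x + 2, and match powers of x.
Initial conditions: a_0 = 3, a_1 = -1.
Setting the coefficient of each power of x to zero and solving order by order (substituting the coefficients already found):
  x^0: 2 a_2 + 2 a_0 = 0  ->  2 a_2 = -2 a_0 = -6  ->  a_2 = -3
  x^1: 6 a_3 + a_0 = 0  ->  6 a_3 = -a_0 = -3  ->  a_3 = -1/2
  x^2: 12 a_4 - 2 a_2 + a_1 - a_0 = 0  ->  12 a_4 = 2 a_2 - a_1 + a_0 = -2  ->  a_4 = -1/6
  x^3: 20 a_5 - 4 a_3 + a_2 - a_1 = 0  ->  20 a_5 = 4 a_3 - a_2 + a_1 = 0  ->  a_5 = 0
  x^4: 30 a_6 - 6 a_4 + a_3 - a_2 = 0  ->  30 a_6 = 6 a_4 - a_3 + a_2 = -7/2  ->  a_6 = -7/60
Truncated series: y(x) = 3 - x - 3 x^2 - (1/2) x^3 - (1/6) x^4 - (7/60) x^6 + O(x^7).

a_0 = 3; a_1 = -1; a_2 = -3; a_3 = -1/2; a_4 = -1/6; a_5 = 0; a_6 = -7/60


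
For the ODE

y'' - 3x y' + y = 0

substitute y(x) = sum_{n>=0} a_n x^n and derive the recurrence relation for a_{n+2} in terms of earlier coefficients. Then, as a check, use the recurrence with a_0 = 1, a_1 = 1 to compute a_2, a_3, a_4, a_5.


Substitute y = sum_n a_n x^n.
y''(x) has coefficient (n+2)(n+1) a_{n+2} at x^n;
-3 x y'(x) has coefficient -3 n a_n at x^n (shift);
y(x) has coefficient 1 a_n at x^n.
Matching x^n: (n+2)(n+1) a_{n+2} + (-3n + 1) a_n = 0.
Thus a_{n+2} = (3n - 1) / ((n+1)(n+2)) * a_n.

Check with a_0 = 1, a_1 = 1 (apply the recurrence for n = 0, 1, 2, 3): a_0 = 1, a_1 = 1, a_2 = -1/2, a_3 = 1/3, a_4 = -5/24, a_5 = 2/15.

a_(n+2) = (3n - 1) / ((n+1)(n+2)) * a_n; check: a_0 = 1, a_1 = 1, a_2 = -1/2, a_3 = 1/3, a_4 = -5/24, a_5 = 2/15


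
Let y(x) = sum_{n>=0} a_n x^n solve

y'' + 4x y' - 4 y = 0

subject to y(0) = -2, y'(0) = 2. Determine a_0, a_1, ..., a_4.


Ansatz: y(x) = sum_{n>=0} a_n x^n, so y'(x) = sum_{n>=1} n a_n x^(n-1) and y''(x) = sum_{n>=2} n(n-1) a_n x^(n-2).
Substitute into P(x) y'' + Q(x) y' + R(x) y = 0 with P(x) = 1, Q(x) = 4x, R(x) = -4, and match powers of x.
Initial conditions: a_0 = -2, a_1 = 2.
Setting the coefficient of each power of x to zero and solving order by order (substituting the coefficients already found):
  x^0: 2 a_2 - 4 a_0 = 0  ->  2 a_2 = 4 a_0 = -8  ->  a_2 = -4
  x^1: 6 a_3 = 0  ->  a_3 = 0
  x^2: 12 a_4 + 4 a_2 = 0  ->  12 a_4 = -4 a_2 = 16  ->  a_4 = 4/3
Truncated series: y(x) = -2 + 2 x - 4 x^2 + (4/3) x^4 + O(x^5).

a_0 = -2; a_1 = 2; a_2 = -4; a_3 = 0; a_4 = 4/3


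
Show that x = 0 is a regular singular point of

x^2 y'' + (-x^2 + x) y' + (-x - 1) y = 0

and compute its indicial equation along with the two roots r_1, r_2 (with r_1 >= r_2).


Divide by x^2 to reach normal form y'' + P_1(x) y' + P_2(x) y = 0 with P_1(x) = -1 + 1/x and P_2(x) = -1/x - 1/x^2.
x = 0 is a singular point because the y'-coefficient -1 + 1/x has a pole at x = 0 and the y-coefficient -1/x - 1/x^2 has a pole at x = 0.
It is a regular singular point because x P_1(x) = p(x) = 1 - x and x^2 P_2(x) = q(x) = -x - 1 are polynomials, hence analytic at x = 0.
p(0) = 1,  q(0) = -1.
Indicial equation: r(r-1) + p(0) r + q(0) = 0, i.e. r^2 + (p(0) - 1) r + q(0) = 0, i.e. r^2 - 1 = 0.
Discriminant: (0)^2 - 4(-1) = 4, so r = (0 ± 2)/2.
Solving: r_1 = 1, r_2 = -1.

indicial: r^2 - 1 = 0; roots r_1 = 1, r_2 = -1
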